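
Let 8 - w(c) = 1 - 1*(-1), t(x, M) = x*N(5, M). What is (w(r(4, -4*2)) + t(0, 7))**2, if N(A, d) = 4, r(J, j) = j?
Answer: 36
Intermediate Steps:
t(x, M) = 4*x (t(x, M) = x*4 = 4*x)
w(c) = 6 (w(c) = 8 - (1 - 1*(-1)) = 8 - (1 + 1) = 8 - 1*2 = 8 - 2 = 6)
(w(r(4, -4*2)) + t(0, 7))**2 = (6 + 4*0)**2 = (6 + 0)**2 = 6**2 = 36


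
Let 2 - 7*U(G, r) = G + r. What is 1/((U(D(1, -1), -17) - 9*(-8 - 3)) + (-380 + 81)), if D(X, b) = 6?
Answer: -7/1387 ≈ -0.0050469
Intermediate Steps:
U(G, r) = 2/7 - G/7 - r/7 (U(G, r) = 2/7 - (G + r)/7 = 2/7 + (-G/7 - r/7) = 2/7 - G/7 - r/7)
1/((U(D(1, -1), -17) - 9*(-8 - 3)) + (-380 + 81)) = 1/(((2/7 - 1/7*6 - 1/7*(-17)) - 9*(-8 - 3)) + (-380 + 81)) = 1/(((2/7 - 6/7 + 17/7) - 9*(-11)) - 299) = 1/((13/7 + 99) - 299) = 1/(706/7 - 299) = 1/(-1387/7) = -7/1387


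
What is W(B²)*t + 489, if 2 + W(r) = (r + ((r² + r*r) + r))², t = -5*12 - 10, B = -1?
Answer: -491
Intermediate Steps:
t = -70 (t = -60 - 10 = -70)
W(r) = -2 + (2*r + 2*r²)² (W(r) = -2 + (r + ((r² + r*r) + r))² = -2 + (r + ((r² + r²) + r))² = -2 + (r + (2*r² + r))² = -2 + (r + (r + 2*r²))² = -2 + (2*r + 2*r²)²)
W(B²)*t + 489 = (-2 + 4*((-1)²)²*(1 + (-1)²)²)*(-70) + 489 = (-2 + 4*1²*(1 + 1)²)*(-70) + 489 = (-2 + 4*1*2²)*(-70) + 489 = (-2 + 4*1*4)*(-70) + 489 = (-2 + 16)*(-70) + 489 = 14*(-70) + 489 = -980 + 489 = -491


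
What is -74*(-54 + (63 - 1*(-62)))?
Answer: -5254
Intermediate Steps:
-74*(-54 + (63 - 1*(-62))) = -74*(-54 + (63 + 62)) = -74*(-54 + 125) = -74*71 = -5254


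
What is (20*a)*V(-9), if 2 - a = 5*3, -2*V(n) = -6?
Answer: -780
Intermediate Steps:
V(n) = 3 (V(n) = -½*(-6) = 3)
a = -13 (a = 2 - 5*3 = 2 - 1*15 = 2 - 15 = -13)
(20*a)*V(-9) = (20*(-13))*3 = -260*3 = -780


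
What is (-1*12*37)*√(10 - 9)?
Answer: -444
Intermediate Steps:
(-1*12*37)*√(10 - 9) = (-12*37)*√1 = -444*1 = -444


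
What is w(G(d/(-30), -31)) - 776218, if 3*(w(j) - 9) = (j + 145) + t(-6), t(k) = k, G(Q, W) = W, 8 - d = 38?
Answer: -776173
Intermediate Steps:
d = -30 (d = 8 - 1*38 = 8 - 38 = -30)
w(j) = 166/3 + j/3 (w(j) = 9 + ((j + 145) - 6)/3 = 9 + ((145 + j) - 6)/3 = 9 + (139 + j)/3 = 9 + (139/3 + j/3) = 166/3 + j/3)
w(G(d/(-30), -31)) - 776218 = (166/3 + (1/3)*(-31)) - 776218 = (166/3 - 31/3) - 776218 = 45 - 776218 = -776173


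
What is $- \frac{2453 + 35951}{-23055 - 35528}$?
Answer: $\frac{38404}{58583} \approx 0.65555$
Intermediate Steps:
$- \frac{2453 + 35951}{-23055 - 35528} = - \frac{38404}{-58583} = - \frac{38404 \left(-1\right)}{58583} = \left(-1\right) \left(- \frac{38404}{58583}\right) = \frac{38404}{58583}$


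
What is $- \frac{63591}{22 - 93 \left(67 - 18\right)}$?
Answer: $\frac{63591}{4535} \approx 14.022$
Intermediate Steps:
$- \frac{63591}{22 - 93 \left(67 - 18\right)} = - \frac{63591}{22 - 4557} = - \frac{63591}{-4535} = \left(-63591\right) \left(- \frac{1}{4535}\right) = \frac{63591}{4535}$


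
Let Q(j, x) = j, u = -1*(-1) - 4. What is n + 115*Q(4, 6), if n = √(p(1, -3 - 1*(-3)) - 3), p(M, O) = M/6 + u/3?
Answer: 460 + I*√138/6 ≈ 460.0 + 1.9579*I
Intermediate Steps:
u = -3 (u = 1 - 4 = -3)
p(M, O) = -1 + M/6 (p(M, O) = M/6 - 3/3 = M*(⅙) - 3*⅓ = M/6 - 1 = -1 + M/6)
n = I*√138/6 (n = √((-1 + (⅙)*1) - 3) = √((-1 + ⅙) - 3) = √(-⅚ - 3) = √(-23/6) = I*√138/6 ≈ 1.9579*I)
n + 115*Q(4, 6) = I*√138/6 + 115*4 = I*√138/6 + 460 = 460 + I*√138/6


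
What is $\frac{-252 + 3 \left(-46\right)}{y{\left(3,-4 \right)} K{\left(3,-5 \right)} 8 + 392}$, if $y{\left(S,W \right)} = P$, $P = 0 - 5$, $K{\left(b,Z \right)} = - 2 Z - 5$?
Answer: $- \frac{65}{32} \approx -2.0313$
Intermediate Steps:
$K{\left(b,Z \right)} = -5 - 2 Z$
$P = -5$ ($P = 0 - 5 = -5$)
$y{\left(S,W \right)} = -5$
$\frac{-252 + 3 \left(-46\right)}{y{\left(3,-4 \right)} K{\left(3,-5 \right)} 8 + 392} = \frac{-252 + 3 \left(-46\right)}{- 5 \left(-5 - -10\right) 8 + 392} = \frac{-252 - 138}{- 5 \left(-5 + 10\right) 8 + 392} = - \frac{390}{\left(-5\right) 5 \cdot 8 + 392} = - \frac{390}{\left(-25\right) 8 + 392} = - \frac{390}{-200 + 392} = - \frac{390}{192} = \left(-390\right) \frac{1}{192} = - \frac{65}{32}$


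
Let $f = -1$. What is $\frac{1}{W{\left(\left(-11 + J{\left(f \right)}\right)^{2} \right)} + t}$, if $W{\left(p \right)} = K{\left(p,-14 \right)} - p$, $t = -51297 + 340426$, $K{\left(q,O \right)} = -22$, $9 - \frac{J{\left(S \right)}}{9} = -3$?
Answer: $\frac{1}{279698} \approx 3.5753 \cdot 10^{-6}$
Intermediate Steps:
$J{\left(S \right)} = 108$ ($J{\left(S \right)} = 81 - -27 = 81 + 27 = 108$)
$t = 289129$
$W{\left(p \right)} = -22 - p$
$\frac{1}{W{\left(\left(-11 + J{\left(f \right)}\right)^{2} \right)} + t} = \frac{1}{\left(-22 - \left(-11 + 108\right)^{2}\right) + 289129} = \frac{1}{\left(-22 - 97^{2}\right) + 289129} = \frac{1}{\left(-22 - 9409\right) + 289129} = \frac{1}{-9431 + 289129} = \frac{1}{279698}$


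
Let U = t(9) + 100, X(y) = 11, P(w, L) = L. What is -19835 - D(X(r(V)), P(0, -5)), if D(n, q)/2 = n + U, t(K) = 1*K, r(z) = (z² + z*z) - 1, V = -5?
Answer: -20075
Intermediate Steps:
r(z) = -1 + 2*z² (r(z) = (z² + z²) - 1 = 2*z² - 1 = -1 + 2*z²)
t(K) = K
U = 109 (U = 9 + 100 = 109)
D(n, q) = 218 + 2*n (D(n, q) = 2*(n + 109) = 2*(109 + n) = 218 + 2*n)
-19835 - D(X(r(V)), P(0, -5)) = -19835 - (218 + 2*11) = -19835 - (218 + 22) = -19835 - 1*240 = -19835 - 240 = -20075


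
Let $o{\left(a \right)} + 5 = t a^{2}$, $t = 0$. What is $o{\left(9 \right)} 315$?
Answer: $-1575$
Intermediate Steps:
$o{\left(a \right)} = -5$ ($o{\left(a \right)} = -5 + 0 a^{2} = -5 + 0 = -5$)
$o{\left(9 \right)} 315 = \left(-5\right) 315 = -1575$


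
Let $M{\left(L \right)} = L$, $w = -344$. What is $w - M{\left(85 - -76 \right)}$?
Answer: $-505$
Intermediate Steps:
$w - M{\left(85 - -76 \right)} = -344 - \left(85 - -76\right) = -344 - \left(85 + 76\right) = -344 - 161 = -505$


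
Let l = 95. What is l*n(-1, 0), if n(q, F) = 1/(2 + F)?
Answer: 95/2 ≈ 47.500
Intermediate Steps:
l*n(-1, 0) = 95/(2 + 0) = 95/2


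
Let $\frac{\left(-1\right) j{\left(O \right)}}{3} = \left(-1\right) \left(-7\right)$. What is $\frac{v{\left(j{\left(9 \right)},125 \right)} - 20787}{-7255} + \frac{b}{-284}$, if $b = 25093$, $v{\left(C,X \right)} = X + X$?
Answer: $- \frac{176217207}{2060420} \approx -85.525$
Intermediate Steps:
$j{\left(O \right)} = -21$ ($j{\left(O \right)} = - 3 \left(\left(-1\right) \left(-7\right)\right) = \left(-3\right) 7 = -21$)
$v{\left(C,X \right)} = 2 X$
$\frac{v{\left(j{\left(9 \right)},125 \right)} - 20787}{-7255} + \frac{b}{-284} = \frac{2 \cdot 125 - 20787}{-7255} + \frac{25093}{-284} = \left(250 - 20787\right) \left(- \frac{1}{7255}\right) + 25093 \left(- \frac{1}{284}\right) = \left(-20537\right) \left(- \frac{1}{7255}\right) - \frac{25093}{284} = \frac{20537}{7255} - \frac{25093}{284} = - \frac{176217207}{2060420}$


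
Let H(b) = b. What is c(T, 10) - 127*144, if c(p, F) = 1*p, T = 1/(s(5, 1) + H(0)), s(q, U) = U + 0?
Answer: -18287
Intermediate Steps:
s(q, U) = U
T = 1 (T = 1/(1 + 0) = 1/1 = 1)
c(p, F) = p
c(T, 10) - 127*144 = 1 - 127*144 = 1 - 18288 = -18287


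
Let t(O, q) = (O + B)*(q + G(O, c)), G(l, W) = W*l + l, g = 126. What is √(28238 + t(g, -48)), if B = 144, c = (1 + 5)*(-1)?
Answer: I*√154822 ≈ 393.47*I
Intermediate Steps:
c = -6 (c = 6*(-1) = -6)
G(l, W) = l + W*l
t(O, q) = (144 + O)*(q - 5*O) (t(O, q) = (O + 144)*(q + O*(1 - 6)) = (144 + O)*(q + O*(-5)) = (144 + O)*(q - 5*O))
√(28238 + t(g, -48)) = √(28238 + (-720*126 - 5*126² + 144*(-48) + 126*(-48))) = √(28238 + (-90720 - 5*15876 - 6912 - 6048)) = √(28238 + (-90720 - 79380 - 6912 - 6048)) = √(28238 - 183060) = √(-154822) = I*√154822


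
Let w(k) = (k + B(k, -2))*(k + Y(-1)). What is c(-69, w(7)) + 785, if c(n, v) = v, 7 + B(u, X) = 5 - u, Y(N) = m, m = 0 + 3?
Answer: 765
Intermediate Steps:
m = 3
Y(N) = 3
B(u, X) = -2 - u (B(u, X) = -7 + (5 - u) = -2 - u)
w(k) = -6 - 2*k (w(k) = (k + (-2 - k))*(k + 3) = -2*(3 + k) = -6 - 2*k)
c(-69, w(7)) + 785 = (-6 - 2*7) + 785 = (-6 - 14) + 785 = -20 + 785 = 765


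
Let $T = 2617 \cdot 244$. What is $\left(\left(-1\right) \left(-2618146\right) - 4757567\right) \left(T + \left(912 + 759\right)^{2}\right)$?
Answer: $-7339902033169$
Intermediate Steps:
$T = 638548$
$\left(\left(-1\right) \left(-2618146\right) - 4757567\right) \left(T + \left(912 + 759\right)^{2}\right) = \left(\left(-1\right) \left(-2618146\right) - 4757567\right) \left(638548 + \left(912 + 759\right)^{2}\right) = \left(2618146 - 4757567\right) \left(638548 + 1671^{2}\right) = - 2139421 \left(638548 + 2792241\right) = \left(-2139421\right) 3430789 = -7339902033169$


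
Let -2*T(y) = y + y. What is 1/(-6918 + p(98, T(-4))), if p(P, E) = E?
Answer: -1/6914 ≈ -0.00014463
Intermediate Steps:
T(y) = -y (T(y) = -(y + y)/2 = -y)
1/(-6918 + p(98, T(-4))) = 1/(-6918 - 1*(-4)) = 1/(-6918 + 4) = 1/(-6914) = -1/6914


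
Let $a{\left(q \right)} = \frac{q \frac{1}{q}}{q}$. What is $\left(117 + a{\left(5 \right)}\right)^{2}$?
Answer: $\frac{343396}{25} \approx 13736.0$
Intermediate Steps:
$a{\left(q \right)} = \frac{1}{q}$ ($a{\left(q \right)} = 1 \frac{1}{q} = \frac{1}{q}$)
$\left(117 + a{\left(5 \right)}\right)^{2} = \left(117 + \frac{1}{5}\right)^{2} = \left(\frac{586}{5}\right)^{2} = \frac{343396}{25}$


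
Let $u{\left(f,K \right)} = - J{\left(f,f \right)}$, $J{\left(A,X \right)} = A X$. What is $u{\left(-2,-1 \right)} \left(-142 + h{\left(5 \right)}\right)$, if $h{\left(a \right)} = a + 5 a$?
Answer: $448$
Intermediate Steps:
$h{\left(a \right)} = 6 a$
$u{\left(f,K \right)} = - f^{2}$ ($u{\left(f,K \right)} = - f f = - f^{2}$)
$u{\left(-2,-1 \right)} \left(-142 + h{\left(5 \right)}\right) = - \left(-2\right)^{2} \left(-142 + 6 \cdot 5\right) = \left(-1\right) 4 \left(-142 + 30\right) = \left(-4\right) \left(-112\right) = 448$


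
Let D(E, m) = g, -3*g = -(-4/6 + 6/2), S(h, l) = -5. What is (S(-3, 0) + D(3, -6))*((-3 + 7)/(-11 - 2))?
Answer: 152/117 ≈ 1.2991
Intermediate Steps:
g = 7/9 (g = -(-1)*(-4/6 + 6/2)/3 = -(-1)*(-4*⅙ + 6*(½))/3 = -(-1)*(-⅔ + 3)/3 = -(-1)*7/(3*3) = -⅓*(-7/3) = 7/9 ≈ 0.77778)
D(E, m) = 7/9
(S(-3, 0) + D(3, -6))*((-3 + 7)/(-11 - 2)) = (-5 + 7/9)*((-3 + 7)/(-11 - 2)) = -152/(9*(-13)) = -152*(-1)/(9*13) = -38/9*(-4/13) = 152/117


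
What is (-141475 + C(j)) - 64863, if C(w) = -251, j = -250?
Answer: -206589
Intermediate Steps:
(-141475 + C(j)) - 64863 = (-141475 - 251) - 64863 = -141726 - 64863 = -206589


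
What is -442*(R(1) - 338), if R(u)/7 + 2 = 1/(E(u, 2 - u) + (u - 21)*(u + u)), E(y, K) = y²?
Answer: 466990/3 ≈ 1.5566e+5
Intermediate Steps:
R(u) = -14 + 7/(u² + 2*u*(-21 + u)) (R(u) = -14 + 7/(u² + (u - 21)*(u + u)) = -14 + 7/(u² + (-21 + u)*(2*u)) = -14 + 7/(u² + 2*u*(-21 + u)))
-442*(R(1) - 338) = -442*((7/3)*(1 - 6*1² + 84*1)/(1*(-14 + 1)) - 338) = -442*((7/3)*1*(1 - 6*1 + 84)/(-13) - 338) = -442*((7/3)*1*(-1/13)*(1 - 6 + 84) - 338) = -442*((7/3)*1*(-1/13)*79 - 338) = -442*(-553/39 - 338) = -442*(-13735/39) = 466990/3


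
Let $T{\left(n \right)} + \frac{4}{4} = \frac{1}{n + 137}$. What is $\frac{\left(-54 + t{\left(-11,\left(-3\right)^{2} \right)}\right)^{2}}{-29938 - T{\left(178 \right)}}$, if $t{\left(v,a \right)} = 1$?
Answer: $- \frac{884835}{9430156} \approx -0.09383$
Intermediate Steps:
$T{\left(n \right)} = -1 + \frac{1}{137 + n}$ ($T{\left(n \right)} = -1 + \frac{1}{n + 137} = -1 + \frac{1}{137 + n}$)
$\frac{\left(-54 + t{\left(-11,\left(-3\right)^{2} \right)}\right)^{2}}{-29938 - T{\left(178 \right)}} = \frac{\left(-54 + 1\right)^{2}}{-29938 - \frac{-136 - 178}{137 + 178}} = \frac{\left(-53\right)^{2}}{-29938 - \frac{-136 - 178}{315}} = \frac{2809}{-29938 - \frac{1}{315} \left(-314\right)} = \frac{2809}{-29938 - - \frac{314}{315}} = \frac{2809}{-29938 + \frac{314}{315}} = \frac{2809}{- \frac{9430156}{315}} = 2809 \left(- \frac{315}{9430156}\right) = - \frac{884835}{9430156}$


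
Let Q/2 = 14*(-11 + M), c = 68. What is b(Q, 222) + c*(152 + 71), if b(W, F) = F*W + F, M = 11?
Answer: 15386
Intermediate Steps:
Q = 0 (Q = 2*(14*(-11 + 11)) = 2*(14*0) = 2*0 = 0)
b(W, F) = F + F*W
b(Q, 222) + c*(152 + 71) = 222*(1 + 0) + 68*(152 + 71) = 222*1 + 68*223 = 222 + 15164 = 15386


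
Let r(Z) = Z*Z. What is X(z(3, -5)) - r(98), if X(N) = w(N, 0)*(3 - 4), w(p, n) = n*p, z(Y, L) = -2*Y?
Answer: -9604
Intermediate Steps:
r(Z) = Z**2
X(N) = 0 (X(N) = (0*N)*(3 - 4) = 0*(-1) = 0)
X(z(3, -5)) - r(98) = 0 - 1*98**2 = 0 - 1*9604 = 0 - 9604 = -9604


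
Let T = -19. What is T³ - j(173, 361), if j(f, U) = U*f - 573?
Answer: -68739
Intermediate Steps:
j(f, U) = -573 + U*f
T³ - j(173, 361) = (-19)³ - (-573 + 361*173) = -6859 - (-573 + 62453) = -6859 - 1*61880 = -6859 - 61880 = -68739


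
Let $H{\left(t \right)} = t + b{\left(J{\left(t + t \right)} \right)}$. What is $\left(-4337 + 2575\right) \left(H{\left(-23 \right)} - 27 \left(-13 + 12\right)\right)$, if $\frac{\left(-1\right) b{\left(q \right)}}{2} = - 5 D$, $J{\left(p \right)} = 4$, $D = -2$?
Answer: $28192$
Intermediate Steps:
$b{\left(q \right)} = -20$ ($b{\left(q \right)} = - 2 \left(\left(-5\right) \left(-2\right)\right) = \left(-2\right) 10 = -20$)
$H{\left(t \right)} = -20 + t$ ($H{\left(t \right)} = t - 20 = -20 + t$)
$\left(-4337 + 2575\right) \left(H{\left(-23 \right)} - 27 \left(-13 + 12\right)\right) = \left(-4337 + 2575\right) \left(\left(-20 - 23\right) - 27 \left(-13 + 12\right)\right) = - 1762 \left(-43 - -27\right) = - 1762 \left(-43 + 27\right) = \left(-1762\right) \left(-16\right) = 28192$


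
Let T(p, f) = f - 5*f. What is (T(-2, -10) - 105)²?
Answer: 4225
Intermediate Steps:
T(p, f) = -4*f (T(p, f) = f - 5*f = -4*f)
(T(-2, -10) - 105)² = (-4*(-10) - 105)² = (40 - 105)² = (-65)² = 4225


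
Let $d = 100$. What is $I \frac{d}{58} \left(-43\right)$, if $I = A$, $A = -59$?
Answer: $\frac{126850}{29} \approx 4374.1$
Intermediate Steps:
$I = -59$
$I \frac{d}{58} \left(-43\right) = - 59 \cdot \frac{100}{58} \left(-43\right) = - 59 \cdot 100 \cdot \frac{1}{58} \left(-43\right) = \left(-59\right) \frac{50}{29} \left(-43\right) = \left(- \frac{2950}{29}\right) \left(-43\right) = \frac{126850}{29}$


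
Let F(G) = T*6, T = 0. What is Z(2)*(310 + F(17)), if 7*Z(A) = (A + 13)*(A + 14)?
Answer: 74400/7 ≈ 10629.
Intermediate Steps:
Z(A) = (13 + A)*(14 + A)/7 (Z(A) = ((A + 13)*(A + 14))/7 = ((13 + A)*(14 + A))/7 = (13 + A)*(14 + A)/7)
F(G) = 0 (F(G) = 0*6 = 0)
Z(2)*(310 + F(17)) = (26 + (⅐)*2² + (27/7)*2)*(310 + 0) = (26 + (⅐)*4 + 54/7)*310 = (26 + 4/7 + 54/7)*310 = (240/7)*310 = 74400/7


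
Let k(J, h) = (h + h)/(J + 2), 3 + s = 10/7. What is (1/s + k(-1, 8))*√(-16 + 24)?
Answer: 338*√2/11 ≈ 43.455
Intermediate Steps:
s = -11/7 (s = -3 + 10/7 = -11/7 ≈ -1.5714)
k(J, h) = 2*h/(2 + J) (k(J, h) = (2*h)/(2 + J) = 2*h/(2 + J))
(1/s + k(-1, 8))*√(-16 + 24) = (1/(-11/7) + 2*8/(2 - 1))*√(-16 + 24) = (-7/11 + 2*8/1)*√8 = (-7/11 + 2*8*1)*(2*√2) = (-7/11 + 16)*(2*√2) = 169*(2*√2)/11 = 338*√2/11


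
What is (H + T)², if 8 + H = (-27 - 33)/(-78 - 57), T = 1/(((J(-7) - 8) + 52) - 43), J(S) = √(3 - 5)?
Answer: (5767*I + 8024*√2)/(81*(I + 2*√2)) ≈ 51.938 + 6.8092*I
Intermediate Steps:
J(S) = I*√2 (J(S) = √(-2) = I*√2)
T = 1/(1 + I*√2) (T = 1/(((I*√2 - 8) + 52) - 43) = 1/(((-8 + I*√2) + 52) - 43) = 1/((44 + I*√2) - 43) = 1/(1 + I*√2) ≈ 0.33333 - 0.4714*I)
H = -68/9 (H = -8 + (-27 - 33)/(-78 - 57) = -8 - 60/(-135) = -8 - 60*(-1/135) = -8 + 4/9 = -68/9 ≈ -7.5556)
(H + T)² = (-68/9 + (⅓ - I*√2/3))² = (-65/9 - I*√2/3)²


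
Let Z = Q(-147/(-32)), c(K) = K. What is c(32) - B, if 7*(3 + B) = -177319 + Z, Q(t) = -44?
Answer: 177608/7 ≈ 25373.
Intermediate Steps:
Z = -44
B = -177384/7 (B = -3 + (-177319 - 44)/7 = -3 + (⅐)*(-177363) = -3 - 177363/7 = -177384/7 ≈ -25341.)
c(32) - B = 32 - 1*(-177384/7) = 32 + 177384/7 = 177608/7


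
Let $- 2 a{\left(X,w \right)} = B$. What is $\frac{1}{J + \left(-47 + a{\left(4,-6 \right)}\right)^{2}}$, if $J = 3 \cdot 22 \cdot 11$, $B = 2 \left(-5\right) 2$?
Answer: $\frac{1}{2095} \approx 0.00047733$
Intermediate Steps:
$B = -20$ ($B = \left(-10\right) 2 = -20$)
$a{\left(X,w \right)} = 10$ ($a{\left(X,w \right)} = \left(- \frac{1}{2}\right) \left(-20\right) = 10$)
$J = 726$ ($J = 66 \cdot 11 = 726$)
$\frac{1}{J + \left(-47 + a{\left(4,-6 \right)}\right)^{2}} = \frac{1}{726 + \left(-47 + 10\right)^{2}} = \frac{1}{726 + \left(-37\right)^{2}} = \frac{1}{726 + 1369} = \frac{1}{2095}$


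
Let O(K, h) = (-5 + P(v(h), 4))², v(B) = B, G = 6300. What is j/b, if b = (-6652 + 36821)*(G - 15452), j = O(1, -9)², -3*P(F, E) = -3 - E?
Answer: -64/349447527 ≈ -1.8315e-7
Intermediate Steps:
P(F, E) = 1 + E/3 (P(F, E) = -(-3 - E)/3 = 1 + E/3)
O(K, h) = 64/9 (O(K, h) = (-5 + (1 + (⅓)*4))² = (-5 + (1 + 4/3))² = (-5 + 7/3)² = (-8/3)² = 64/9)
j = 4096/81 (j = (64/9)² = 4096/81 ≈ 50.568)
b = -276106688 (b = (-6652 + 36821)*(6300 - 15452) = 30169*(-9152) = -276106688)
j/b = (4096/81)/(-276106688) = (4096/81)*(-1/276106688) = -64/349447527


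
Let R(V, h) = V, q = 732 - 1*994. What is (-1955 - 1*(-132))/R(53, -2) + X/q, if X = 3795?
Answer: -678761/13886 ≈ -48.881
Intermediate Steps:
q = -262 (q = 732 - 994 = -262)
(-1955 - 1*(-132))/R(53, -2) + X/q = (-1955 - 1*(-132))/53 + 3795/(-262) = (-1955 + 132)*(1/53) + 3795*(-1/262) = -1823*1/53 - 3795/262 = -1823/53 - 3795/262 = -678761/13886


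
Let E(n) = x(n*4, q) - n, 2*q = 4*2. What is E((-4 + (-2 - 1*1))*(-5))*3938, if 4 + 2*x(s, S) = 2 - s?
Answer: -417428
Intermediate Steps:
q = 4 (q = (4*2)/2 = (½)*8 = 4)
x(s, S) = -1 - s/2 (x(s, S) = -2 + (2 - s)/2 = -2 + (1 - s/2) = -1 - s/2)
E(n) = -1 - 3*n (E(n) = (-1 - n*4/2) - n = (-1 - 2*n) - n = -1 - 3*n)
E((-4 + (-2 - 1*1))*(-5))*3938 = (-1 - 3*(-4 + (-2 - 1*1))*(-5))*3938 = (-1 - 3*(-4 + (-2 - 1))*(-5))*3938 = (-1 - 3*(-4 - 3)*(-5))*3938 = (-1 - (-21)*(-5))*3938 = (-1 - 3*35)*3938 = (-1 - 105)*3938 = -106*3938 = -417428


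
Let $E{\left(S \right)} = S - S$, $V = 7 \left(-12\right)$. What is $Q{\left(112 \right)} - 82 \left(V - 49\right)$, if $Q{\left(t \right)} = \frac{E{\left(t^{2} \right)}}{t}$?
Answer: $10906$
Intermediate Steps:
$V = -84$
$E{\left(S \right)} = 0$
$Q{\left(t \right)} = 0$ ($Q{\left(t \right)} = \frac{0}{t} = 0$)
$Q{\left(112 \right)} - 82 \left(V - 49\right) = 0 - 82 \left(-84 - 49\right) = 0 - -10906 = 0 + 10906 = 10906$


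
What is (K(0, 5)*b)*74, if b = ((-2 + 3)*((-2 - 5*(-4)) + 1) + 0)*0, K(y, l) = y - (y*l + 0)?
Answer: 0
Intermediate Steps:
K(y, l) = y - l*y (K(y, l) = y - (l*y + 0) = y - l*y)
b = 0 (b = (1*((-2 + 20) + 1) + 0)*0 = (1*(18 + 1) + 0)*0 = (1*19 + 0)*0 = (19 + 0)*0 = 19*0 = 0)
(K(0, 5)*b)*74 = ((0*(1 - 1*5))*0)*74 = ((0*(1 - 5))*0)*74 = ((0*(-4))*0)*74 = (0*0)*74 = 0*74 = 0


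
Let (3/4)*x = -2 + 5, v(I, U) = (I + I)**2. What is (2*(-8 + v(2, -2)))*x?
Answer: 64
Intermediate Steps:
v(I, U) = 4*I**2 (v(I, U) = (2*I)**2 = 4*I**2)
x = 4 (x = 4*(-2 + 5)/3 = (4/3)*3 = 4)
(2*(-8 + v(2, -2)))*x = (2*(-8 + 4*2**2))*4 = (2*(-8 + 4*4))*4 = (2*(-8 + 16))*4 = (2*8)*4 = 16*4 = 64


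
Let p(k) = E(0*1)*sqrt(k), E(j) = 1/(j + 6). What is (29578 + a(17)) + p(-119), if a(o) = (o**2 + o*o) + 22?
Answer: 30178 + I*sqrt(119)/6 ≈ 30178.0 + 1.8181*I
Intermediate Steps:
E(j) = 1/(6 + j)
a(o) = 22 + 2*o**2 (a(o) = (o**2 + o**2) + 22 = 2*o**2 + 22 = 22 + 2*o**2)
p(k) = sqrt(k)/6 (p(k) = sqrt(k)/(6 + 0*1) = sqrt(k)/(6 + 0) = sqrt(k)/6)
(29578 + a(17)) + p(-119) = (29578 + (22 + 2*17**2)) + sqrt(-119)/6 = (29578 + (22 + 2*289)) + (I*sqrt(119))/6 = (29578 + (22 + 578)) + I*sqrt(119)/6 = (29578 + 600) + I*sqrt(119)/6 = 30178 + I*sqrt(119)/6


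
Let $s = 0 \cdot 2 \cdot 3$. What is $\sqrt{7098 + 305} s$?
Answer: $0$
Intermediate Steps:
$s = 0$ ($s = 0 \cdot 3 = 0$)
$\sqrt{7098 + 305} s = \sqrt{7098 + 305} \cdot 0 = \sqrt{7403} \cdot 0 = 0$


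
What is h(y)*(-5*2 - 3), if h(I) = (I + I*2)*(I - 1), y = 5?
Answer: -780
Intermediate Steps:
h(I) = 3*I*(-1 + I) (h(I) = (I + 2*I)*(-1 + I) = (3*I)*(-1 + I) = 3*I*(-1 + I))
h(y)*(-5*2 - 3) = (3*5*(-1 + 5))*(-5*2 - 3) = (3*5*4)*(-10 - 3) = 60*(-13) = -780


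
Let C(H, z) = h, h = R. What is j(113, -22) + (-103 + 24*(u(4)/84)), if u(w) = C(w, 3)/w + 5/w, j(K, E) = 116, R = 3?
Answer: 95/7 ≈ 13.571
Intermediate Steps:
h = 3
C(H, z) = 3
u(w) = 8/w (u(w) = 3/w + 5/w = 8/w)
j(113, -22) + (-103 + 24*(u(4)/84)) = 116 + (-103 + 24*((8/4)/84)) = 116 + (-103 + 24*((8*(1/4))*(1/84))) = 116 + (-103 + 24*(2*(1/84))) = 116 + (-103 + 24*(1/42)) = 116 + (-103 + 4/7) = 116 - 717/7 = 95/7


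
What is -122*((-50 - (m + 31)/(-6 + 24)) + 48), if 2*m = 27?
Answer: 9821/18 ≈ 545.61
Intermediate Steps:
m = 27/2 (m = (½)*27 = 27/2 ≈ 13.500)
-122*((-50 - (m + 31)/(-6 + 24)) + 48) = -122*((-50 - (27/2 + 31)/(-6 + 24)) + 48) = -122*((-50 - 89/(2*18)) + 48) = -122*((-50 - 1*89/36) + 48) = -122*((-50 - 89/36) + 48) = -122*(-1889/36 + 48) = -122*(-161/36) = 9821/18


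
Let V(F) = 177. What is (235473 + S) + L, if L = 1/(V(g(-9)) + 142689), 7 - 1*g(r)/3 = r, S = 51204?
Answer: 40956396283/142866 ≈ 2.8668e+5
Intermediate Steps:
g(r) = 21 - 3*r
L = 1/142866 (L = 1/(177 + 142689) = 1/142866 ≈ 6.9996e-6)
(235473 + S) + L = (235473 + 51204) + 1/142866 = 286677 + 1/142866 = 40956396283/142866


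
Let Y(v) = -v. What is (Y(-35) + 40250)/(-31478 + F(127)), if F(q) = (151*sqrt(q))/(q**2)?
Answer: -2597536517981090/2029669964306571 - 772545445*sqrt(127)/2029669964306571 ≈ -1.2798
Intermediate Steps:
F(q) = 151/q**(3/2) (F(q) = (151*sqrt(q))/q**2 = 151/q**(3/2))
(Y(-35) + 40250)/(-31478 + F(127)) = (-1*(-35) + 40250)/(-31478 + 151/127**(3/2)) = (35 + 40250)/(-31478 + 151*(sqrt(127)/16129)) = 40285/(-31478 + 151*sqrt(127)/16129)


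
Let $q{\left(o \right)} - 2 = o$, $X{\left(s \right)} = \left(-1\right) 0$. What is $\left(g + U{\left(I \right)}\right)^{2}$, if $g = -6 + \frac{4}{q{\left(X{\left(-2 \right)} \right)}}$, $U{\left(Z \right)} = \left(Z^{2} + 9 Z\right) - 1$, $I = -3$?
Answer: $529$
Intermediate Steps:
$X{\left(s \right)} = 0$
$q{\left(o \right)} = 2 + o$
$U{\left(Z \right)} = -1 + Z^{2} + 9 Z$
$g = -4$ ($g = -6 + \frac{4}{2 + 0} = -6 + \frac{4}{2} = -6 + 4 \cdot \frac{1}{2} = -6 + 2 = -4$)
$\left(g + U{\left(I \right)}\right)^{2} = \left(-4 + \left(-1 + \left(-3\right)^{2} + 9 \left(-3\right)\right)\right)^{2} = \left(-4 - 19\right)^{2} = \left(-23\right)^{2} = 529$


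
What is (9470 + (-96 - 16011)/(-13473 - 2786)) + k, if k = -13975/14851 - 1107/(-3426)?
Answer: 2611455960215125/275750071078 ≈ 9470.4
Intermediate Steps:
k = -10479431/16959842 (k = -13975*1/14851 - 1107*(-1/3426) = -13975/14851 + 369/1142 = -10479431/16959842 ≈ -0.61790)
(9470 + (-96 - 16011)/(-13473 - 2786)) + k = (9470 + (-96 - 16011)/(-13473 - 2786)) - 10479431/16959842 = (9470 - 16107/(-16259)) - 10479431/16959842 = (9470 - 16107*(-1/16259)) - 10479431/16959842 = (9470 + 16107/16259) - 10479431/16959842 = 153988837/16259 - 10479431/16959842 = 2611455960215125/275750071078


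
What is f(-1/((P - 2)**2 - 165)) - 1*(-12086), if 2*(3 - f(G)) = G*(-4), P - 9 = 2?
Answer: 507739/42 ≈ 12089.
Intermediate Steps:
P = 11 (P = 9 + 2 = 11)
f(G) = 3 + 2*G (f(G) = 3 - G*(-4)/2 = 3 - (-2)*G = 3 + 2*G)
f(-1/((P - 2)**2 - 165)) - 1*(-12086) = (3 + 2*(-1/((11 - 2)**2 - 165))) - 1*(-12086) = (3 + 2*(-1/(9**2 - 165))) + 12086 = (3 + 2*(-1/(81 - 165))) + 12086 = (3 + 2*(-1/(-84))) + 12086 = (3 + 2*(-1*(-1/84))) + 12086 = (3 + 2*(1/84)) + 12086 = (3 + 1/42) + 12086 = 127/42 + 12086 = 507739/42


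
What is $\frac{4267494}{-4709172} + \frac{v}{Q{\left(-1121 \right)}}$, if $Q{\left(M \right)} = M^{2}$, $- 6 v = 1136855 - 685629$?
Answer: $- \frac{2858429034233}{2958869305626} \approx -0.96605$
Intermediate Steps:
$v = - \frac{225613}{3}$ ($v = - \frac{1136855 - 685629}{6} = \left(- \frac{1}{6}\right) 451226 = - \frac{225613}{3} \approx -75204.0$)
$\frac{4267494}{-4709172} + \frac{v}{Q{\left(-1121 \right)}} = \frac{4267494}{-4709172} - \frac{225613}{3 \left(-1121\right)^{2}} = 4267494 \left(- \frac{1}{4709172}\right) - \frac{225613}{3 \cdot 1256641} = - \frac{711249}{784862} - \frac{225613}{3769923} = - \frac{2858429034233}{2958869305626}$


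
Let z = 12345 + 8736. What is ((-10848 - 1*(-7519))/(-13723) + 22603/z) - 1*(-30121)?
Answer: 8714221891741/289294563 ≈ 30122.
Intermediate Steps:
z = 21081
((-10848 - 1*(-7519))/(-13723) + 22603/z) - 1*(-30121) = ((-10848 - 1*(-7519))/(-13723) + 22603/21081) - 1*(-30121) = ((-10848 + 7519)*(-1/13723) + 22603*(1/21081)) + 30121 = (-3329*(-1/13723) + 22603/21081) + 30121 = (3329/13723 + 22603/21081) + 30121 = 380359618/289294563 + 30121 = 8714221891741/289294563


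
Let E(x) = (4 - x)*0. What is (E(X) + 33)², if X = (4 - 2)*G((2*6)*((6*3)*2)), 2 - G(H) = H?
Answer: 1089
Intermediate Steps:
G(H) = 2 - H
X = -860 (X = (4 - 2)*(2 - 2*6*(6*3)*2) = 2*(2 - 12*18*2) = 2*(2 - 12*36) = 2*(2 - 1*432) = 2*(2 - 432) = 2*(-430) = -860)
E(x) = 0
(E(X) + 33)² = (0 + 33)² = 33² = 1089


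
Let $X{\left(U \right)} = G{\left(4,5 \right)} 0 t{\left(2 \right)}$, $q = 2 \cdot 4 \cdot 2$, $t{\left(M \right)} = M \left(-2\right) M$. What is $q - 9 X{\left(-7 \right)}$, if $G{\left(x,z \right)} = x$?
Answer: $16$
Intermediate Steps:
$t{\left(M \right)} = - 2 M^{2}$ ($t{\left(M \right)} = - 2 M M = - 2 M^{2}$)
$q = 16$ ($q = 8 \cdot 2 = 16$)
$X{\left(U \right)} = 0$ ($X{\left(U \right)} = 4 \cdot 0 \left(- 2 \cdot 2^{2}\right) = 0 \left(\left(-2\right) 4\right) = 0 \left(-8\right) = 0$)
$q - 9 X{\left(-7 \right)} = 16 - 0 = 16 + 0 = 16$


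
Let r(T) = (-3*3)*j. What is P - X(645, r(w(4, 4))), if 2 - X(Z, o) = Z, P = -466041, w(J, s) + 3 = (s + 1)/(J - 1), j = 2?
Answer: -465398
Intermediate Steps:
w(J, s) = -3 + (1 + s)/(-1 + J) (w(J, s) = -3 + (s + 1)/(J - 1) = -3 + (1 + s)/(-1 + J))
r(T) = -18 (r(T) = -3*3*2 = -9*2 = -18)
X(Z, o) = 2 - Z
P - X(645, r(w(4, 4))) = -466041 - (2 - 1*645) = -466041 - (2 - 645) = -466041 - 1*(-643) = -466041 + 643 = -465398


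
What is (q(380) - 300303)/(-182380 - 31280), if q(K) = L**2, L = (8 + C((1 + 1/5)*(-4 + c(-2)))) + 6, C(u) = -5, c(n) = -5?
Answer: 16679/11870 ≈ 1.4051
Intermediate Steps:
L = 9 (L = (8 - 5) + 6 = 3 + 6 = 9)
q(K) = 81 (q(K) = 9**2 = 81)
(q(380) - 300303)/(-182380 - 31280) = (81 - 300303)/(-182380 - 31280) = -300222/(-213660) = -300222*(-1/213660) = 16679/11870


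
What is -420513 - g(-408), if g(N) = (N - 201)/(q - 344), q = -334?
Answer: -95036141/226 ≈ -4.2051e+5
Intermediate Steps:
g(N) = 67/226 - N/678 (g(N) = (N - 201)/(-334 - 344) = (-201 + N)/(-678) = (-201 + N)*(-1/678) = 67/226 - N/678)
-420513 - g(-408) = -420513 - (67/226 - 1/678*(-408)) = -420513 - (67/226 + 68/113) = -420513 - 1*203/226 = -420513 - 203/226 = -95036141/226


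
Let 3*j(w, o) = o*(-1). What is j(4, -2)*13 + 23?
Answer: 95/3 ≈ 31.667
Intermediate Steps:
j(w, o) = -o/3 (j(w, o) = (o*(-1))/3 = (-o)/3 = -o/3)
j(4, -2)*13 + 23 = -⅓*(-2)*13 + 23 = (⅔)*13 + 23 = 26/3 + 23 = 95/3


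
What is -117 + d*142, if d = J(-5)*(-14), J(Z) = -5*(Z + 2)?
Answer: -29937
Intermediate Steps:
J(Z) = -10 - 5*Z (J(Z) = -5*(2 + Z) = -10 - 5*Z)
d = -210 (d = (-10 - 5*(-5))*(-14) = (-10 + 25)*(-14) = 15*(-14) = -210)
-117 + d*142 = -117 - 210*142 = -117 - 29820 = -29937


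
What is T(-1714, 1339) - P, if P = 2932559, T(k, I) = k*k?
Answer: 5237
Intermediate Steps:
T(k, I) = k²
T(-1714, 1339) - P = (-1714)² - 1*2932559 = 2937796 - 2932559 = 5237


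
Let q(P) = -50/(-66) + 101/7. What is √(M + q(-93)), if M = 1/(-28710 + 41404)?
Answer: √8918669382/24234 ≈ 3.8969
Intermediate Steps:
q(P) = 3508/231 (q(P) = -50*(-1/66) + 101*(⅐) = 25/33 + 101/7 = 3508/231)
M = 1/12694 ≈ 7.8777e-5
√(M + q(-93)) = √(1/12694 + 3508/231) = √(368023/24234) = √8918669382/24234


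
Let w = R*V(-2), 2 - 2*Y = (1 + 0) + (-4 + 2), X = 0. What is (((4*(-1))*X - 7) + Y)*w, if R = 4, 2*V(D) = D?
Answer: 22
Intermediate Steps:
Y = 3/2 (Y = 1 - ((1 + 0) + (-4 + 2))/2 = 1 - (1 - 2)/2 = 1 - 1/2*(-1) = 1 + 1/2 = 3/2 ≈ 1.5000)
V(D) = D/2
w = -4 (w = 4*((1/2)*(-2)) = 4*(-1) = -4)
(((4*(-1))*X - 7) + Y)*w = (((4*(-1))*0 - 7) + 3/2)*(-4) = ((-4*0 - 7) + 3/2)*(-4) = ((0 - 7) + 3/2)*(-4) = (-7 + 3/2)*(-4) = -11/2*(-4) = 22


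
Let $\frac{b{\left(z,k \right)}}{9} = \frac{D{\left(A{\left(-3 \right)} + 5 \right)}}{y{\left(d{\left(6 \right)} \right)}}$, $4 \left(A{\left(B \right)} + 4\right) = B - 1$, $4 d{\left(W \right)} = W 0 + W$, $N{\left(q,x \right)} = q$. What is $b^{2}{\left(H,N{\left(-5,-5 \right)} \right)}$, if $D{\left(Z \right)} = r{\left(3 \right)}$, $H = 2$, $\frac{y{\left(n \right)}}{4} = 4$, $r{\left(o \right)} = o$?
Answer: $\frac{729}{256} \approx 2.8477$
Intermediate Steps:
$d{\left(W \right)} = \frac{W}{4}$ ($d{\left(W \right)} = \frac{W 0 + W}{4} = \frac{0 + W}{4} = \frac{W}{4}$)
$y{\left(n \right)} = 16$ ($y{\left(n \right)} = 4 \cdot 4 = 16$)
$A{\left(B \right)} = - \frac{17}{4} + \frac{B}{4}$ ($A{\left(B \right)} = -4 + \frac{B - 1}{4} = -4 + \frac{-1 + B}{4} = -4 + \left(- \frac{1}{4} + \frac{B}{4}\right) = - \frac{17}{4} + \frac{B}{4}$)
$D{\left(Z \right)} = 3$
$b{\left(z,k \right)} = \frac{27}{16}$ ($b{\left(z,k \right)} = 9 \cdot \frac{3}{16} = \frac{27}{16}$)
$b^{2}{\left(H,N{\left(-5,-5 \right)} \right)} = \left(\frac{27}{16}\right)^{2} = \frac{729}{256}$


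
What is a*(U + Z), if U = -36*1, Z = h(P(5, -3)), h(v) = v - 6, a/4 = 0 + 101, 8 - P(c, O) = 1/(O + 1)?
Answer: -13534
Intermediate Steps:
P(c, O) = 8 - 1/(1 + O) (P(c, O) = 8 - 1/(O + 1) = 8 - 1/(1 + O))
a = 404 (a = 4*(0 + 101) = 4*101 = 404)
h(v) = -6 + v
Z = 5/2 (Z = -6 + (7 + 8*(-3))/(1 - 3) = -6 + (7 - 24)/(-2) = -6 - ½*(-17) = -6 + 17/2 = 5/2 ≈ 2.5000)
U = -36
a*(U + Z) = 404*(-36 + 5/2) = 404*(-67/2) = -13534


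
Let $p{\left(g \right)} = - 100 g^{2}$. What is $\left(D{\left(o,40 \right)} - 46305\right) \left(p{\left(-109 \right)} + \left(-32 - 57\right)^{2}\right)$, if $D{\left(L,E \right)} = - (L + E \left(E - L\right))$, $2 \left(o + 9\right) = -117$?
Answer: $\frac{119286592425}{2} \approx 5.9643 \cdot 10^{10}$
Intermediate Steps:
$o = - \frac{135}{2}$ ($o = -9 + \frac{1}{2} \left(-117\right) = -9 - \frac{117}{2} = - \frac{135}{2} \approx -67.5$)
$D{\left(L,E \right)} = - L - E \left(E - L\right)$
$\left(D{\left(o,40 \right)} - 46305\right) \left(p{\left(-109 \right)} + \left(-32 - 57\right)^{2}\right) = \left(\left(\left(-1\right) \left(- \frac{135}{2}\right) - 40^{2} + 40 \left(- \frac{135}{2}\right)\right) - 46305\right) \left(- 100 \left(-109\right)^{2} + \left(-32 - 57\right)^{2}\right) = \left(\left(\frac{135}{2} - 1600 - 2700\right) - 46305\right) \left(\left(-100\right) 11881 + \left(-89\right)^{2}\right) = \left(\left(\frac{135}{2} - 1600 - 2700\right) - 46305\right) \left(-1188100 + 7921\right) = \left(- \frac{8465}{2} - 46305\right) \left(-1180179\right) = \left(- \frac{101075}{2}\right) \left(-1180179\right) = \frac{119286592425}{2}$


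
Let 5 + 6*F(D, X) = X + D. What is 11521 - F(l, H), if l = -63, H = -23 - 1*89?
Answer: 11551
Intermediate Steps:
H = -112 (H = -23 - 89 = -112)
F(D, X) = -⅚ + D/6 + X/6 (F(D, X) = -⅚ + (X + D)/6 = -⅚ + (D + X)/6 = -⅚ + (D/6 + X/6) = -⅚ + D/6 + X/6)
11521 - F(l, H) = 11521 - (-⅚ + (⅙)*(-63) + (⅙)*(-112)) = 11521 - (-⅚ - 21/2 - 56/3) = 11521 - 1*(-30) = 11521 + 30 = 11551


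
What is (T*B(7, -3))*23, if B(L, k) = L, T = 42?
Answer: 6762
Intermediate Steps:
(T*B(7, -3))*23 = (42*7)*23 = 294*23 = 6762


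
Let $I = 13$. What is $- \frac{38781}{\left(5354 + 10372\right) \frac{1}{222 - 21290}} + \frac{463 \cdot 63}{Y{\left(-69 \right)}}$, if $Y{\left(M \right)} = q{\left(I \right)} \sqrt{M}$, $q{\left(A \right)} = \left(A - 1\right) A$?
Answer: $\frac{136173018}{2621} - \frac{3241 i \sqrt{69}}{1196} \approx 51955.0 - 22.51 i$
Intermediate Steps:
$q{\left(A \right)} = A \left(-1 + A\right)$ ($q{\left(A \right)} = \left(-1 + A\right) A = A \left(-1 + A\right)$)
$Y{\left(M \right)} = 156 \sqrt{M}$ ($Y{\left(M \right)} = 13 \left(-1 + 13\right) \sqrt{M} = 13 \cdot 12 \sqrt{M} = 156 \sqrt{M}$)
$- \frac{38781}{\left(5354 + 10372\right) \frac{1}{222 - 21290}} + \frac{463 \cdot 63}{Y{\left(-69 \right)}} = - \frac{38781}{\left(5354 + 10372\right) \frac{1}{222 - 21290}} + \frac{463 \cdot 63}{156 \sqrt{-69}} = - \frac{38781}{15726 \frac{1}{-21068}} + \frac{29169}{156 i \sqrt{69}} = - \frac{38781}{15726 \left(- \frac{1}{21068}\right)} + \frac{29169}{156 i \sqrt{69}} = - \frac{38781}{- \frac{7863}{10534}} + 29169 \left(- \frac{i \sqrt{69}}{10764}\right) = \left(-38781\right) \left(- \frac{10534}{7863}\right) - \frac{3241 i \sqrt{69}}{1196} = \frac{136173018}{2621} - \frac{3241 i \sqrt{69}}{1196}$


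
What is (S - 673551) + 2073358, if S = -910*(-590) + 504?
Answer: 1937211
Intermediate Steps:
S = 537404 (S = 536900 + 504 = 537404)
(S - 673551) + 2073358 = (537404 - 673551) + 2073358 = -136147 + 2073358 = 1937211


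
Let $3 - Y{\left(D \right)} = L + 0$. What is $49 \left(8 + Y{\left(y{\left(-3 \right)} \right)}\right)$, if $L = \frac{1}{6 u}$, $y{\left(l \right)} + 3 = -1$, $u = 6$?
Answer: $\frac{19355}{36} \approx 537.64$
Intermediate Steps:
$y{\left(l \right)} = -4$ ($y{\left(l \right)} = -3 - 1 = -4$)
$L = \frac{1}{36}$ ($L = \frac{1}{6 \cdot 6} = \frac{1}{6} \cdot \frac{1}{6} = \frac{1}{36} \approx 0.027778$)
$Y{\left(D \right)} = \frac{107}{36}$ ($Y{\left(D \right)} = 3 - \left(\frac{1}{36} + 0\right) = 3 - \frac{1}{36} = \frac{107}{36}$)
$49 \left(8 + Y{\left(y{\left(-3 \right)} \right)}\right) = 49 \left(8 + \frac{107}{36}\right) = 49 \cdot \frac{395}{36} = \frac{19355}{36}$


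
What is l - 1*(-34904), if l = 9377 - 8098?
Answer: 36183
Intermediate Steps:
l = 1279
l - 1*(-34904) = 1279 - 1*(-34904) = 1279 + 34904 = 36183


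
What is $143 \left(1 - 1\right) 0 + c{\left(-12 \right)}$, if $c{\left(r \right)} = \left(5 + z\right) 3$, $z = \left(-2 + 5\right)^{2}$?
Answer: $42$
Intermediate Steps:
$z = 9$ ($z = 3^{2} = 9$)
$c{\left(r \right)} = 42$ ($c{\left(r \right)} = \left(5 + 9\right) 3 = 14 \cdot 3 = 42$)
$143 \left(1 - 1\right) 0 + c{\left(-12 \right)} = 143 \left(1 - 1\right) 0 + 42 = 143 \cdot 0 \cdot 0 + 42 = 143 \cdot 0 + 42 = 0 + 42 = 42$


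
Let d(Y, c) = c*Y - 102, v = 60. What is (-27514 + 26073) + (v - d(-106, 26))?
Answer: 1477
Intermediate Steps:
d(Y, c) = -102 + Y*c (d(Y, c) = Y*c - 102 = -102 + Y*c)
(-27514 + 26073) + (v - d(-106, 26)) = (-27514 + 26073) + (60 - (-102 - 106*26)) = -1441 + (60 - (-102 - 2756)) = -1441 + (60 - 1*(-2858)) = -1441 + (60 + 2858) = -1441 + 2918 = 1477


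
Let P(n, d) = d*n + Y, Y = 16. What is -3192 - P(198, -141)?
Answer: 24710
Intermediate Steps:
P(n, d) = 16 + d*n (P(n, d) = d*n + 16 = 16 + d*n)
-3192 - P(198, -141) = -3192 - (16 - 141*198) = -3192 - (16 - 27918) = -3192 - 1*(-27902) = -3192 + 27902 = 24710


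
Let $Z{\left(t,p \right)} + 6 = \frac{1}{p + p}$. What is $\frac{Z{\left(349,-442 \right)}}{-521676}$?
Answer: $\frac{5305}{461161584} \approx 1.1504 \cdot 10^{-5}$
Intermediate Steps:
$Z{\left(t,p \right)} = -6 + \frac{1}{2 p}$ ($Z{\left(t,p \right)} = -6 + \frac{1}{p + p} = -6 + \frac{1}{2 p}$)
$\frac{Z{\left(349,-442 \right)}}{-521676} = \frac{-6 + \frac{1}{2 \left(-442\right)}}{-521676} = \left(-6 + \frac{1}{2} \left(- \frac{1}{442}\right)\right) \left(- \frac{1}{521676}\right) = \left(-6 - \frac{1}{884}\right) \left(- \frac{1}{521676}\right) = \left(- \frac{5305}{884}\right) \left(- \frac{1}{521676}\right) = \frac{5305}{461161584}$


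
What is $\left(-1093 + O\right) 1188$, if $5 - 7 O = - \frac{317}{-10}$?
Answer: $- \frac{45605538}{35} \approx -1.303 \cdot 10^{6}$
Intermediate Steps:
$O = - \frac{267}{70}$ ($O = \frac{5}{7} - \frac{\left(-317\right) \frac{1}{-10}}{7} = \frac{5}{7} - \frac{\left(-317\right) \left(- \frac{1}{10}\right)}{7} = \frac{5}{7} - \frac{317}{70} = - \frac{267}{70} \approx -3.8143$)
$\left(-1093 + O\right) 1188 = \left(-1093 - \frac{267}{70}\right) 1188 = \left(- \frac{76777}{70}\right) 1188 = - \frac{45605538}{35}$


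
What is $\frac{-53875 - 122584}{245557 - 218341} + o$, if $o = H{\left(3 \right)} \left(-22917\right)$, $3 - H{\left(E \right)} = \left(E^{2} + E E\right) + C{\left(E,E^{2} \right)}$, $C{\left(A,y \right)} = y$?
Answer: $\frac{14968841269}{27216} \approx 5.5 \cdot 10^{5}$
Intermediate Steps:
$H{\left(E \right)} = 3 - 3 E^{2}$ ($H{\left(E \right)} = 3 - \left(\left(E^{2} + E E\right) + E^{2}\right) = 3 - \left(\left(E^{2} + E^{2}\right) + E^{2}\right) = 3 - \left(2 E^{2} + E^{2}\right) = 3 - 3 E^{2}$)
$o = 550008$ ($o = \left(3 - 3 \cdot 3^{2}\right) \left(-22917\right) = \left(3 - 27\right) \left(-22917\right) = \left(-24\right) \left(-22917\right) = 550008$)
$\frac{-53875 - 122584}{245557 - 218341} + o = \frac{-53875 - 122584}{245557 - 218341} + 550008 = - \frac{176459}{27216} + 550008 = \frac{14968841269}{27216}$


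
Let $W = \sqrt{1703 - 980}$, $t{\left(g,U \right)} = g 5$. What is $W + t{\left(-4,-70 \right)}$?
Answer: $-20 + \sqrt{723} \approx 6.8887$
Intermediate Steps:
$t{\left(g,U \right)} = 5 g$
$W = \sqrt{723} \approx 26.889$
$W + t{\left(-4,-70 \right)} = \sqrt{723} + 5 \left(-4\right) = \sqrt{723} - 20 = -20 + \sqrt{723}$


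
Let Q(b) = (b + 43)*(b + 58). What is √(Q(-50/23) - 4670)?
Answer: I*√1264754/23 ≈ 48.896*I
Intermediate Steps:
Q(b) = (43 + b)*(58 + b)
√(Q(-50/23) - 4670) = √((2494 + (-50/23)² + 101*(-50/23)) - 4670) = √((2494 + 2500/529 - 5050/23) - 4670) = √(1205676/529 - 4670) = √(-1264754/529) = I*√1264754/23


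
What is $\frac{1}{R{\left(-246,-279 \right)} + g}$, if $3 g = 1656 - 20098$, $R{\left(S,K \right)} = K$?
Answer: $- \frac{3}{19279} \approx -0.00015561$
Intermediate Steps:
$g = - \frac{18442}{3}$ ($g = \frac{1656 - 20098}{3} = \frac{1}{3} \left(-18442\right) = - \frac{18442}{3} \approx -6147.3$)
$\frac{1}{R{\left(-246,-279 \right)} + g} = \frac{1}{-279 - \frac{18442}{3}} = \frac{1}{- \frac{19279}{3}} = - \frac{3}{19279}$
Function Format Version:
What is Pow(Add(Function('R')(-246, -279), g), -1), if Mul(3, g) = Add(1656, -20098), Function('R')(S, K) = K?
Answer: Rational(-3, 19279) ≈ -0.00015561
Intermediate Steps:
g = Rational(-18442, 3) (g = Mul(Rational(1, 3), Add(1656, -20098)) = Mul(Rational(1, 3), -18442) = Rational(-18442, 3) ≈ -6147.3)
Pow(Add(Function('R')(-246, -279), g), -1) = Pow(Add(-279, Rational(-18442, 3)), -1) = Pow(Rational(-19279, 3), -1) = Rational(-3, 19279)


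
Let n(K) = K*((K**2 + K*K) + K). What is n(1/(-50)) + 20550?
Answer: 321093756/15625 ≈ 20550.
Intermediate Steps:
n(K) = K*(K + 2*K**2) (n(K) = K*((K**2 + K**2) + K) = K*(2*K**2 + K) = K*(K + 2*K**2))
n(1/(-50)) + 20550 = (1/(-50))**2*(1 + 2/(-50)) + 20550 = (-1/50)**2*(1 + 2*(-1/50)) + 20550 = (1 - 1/25)/2500 + 20550 = (1/2500)*(24/25) + 20550 = 6/15625 + 20550 = 321093756/15625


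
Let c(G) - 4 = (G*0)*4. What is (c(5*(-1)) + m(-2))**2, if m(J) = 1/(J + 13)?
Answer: 2025/121 ≈ 16.736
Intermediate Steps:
c(G) = 4 (c(G) = 4 + (G*0)*4 = 4 + 0*4 = 4 + 0 = 4)
m(J) = 1/(13 + J)
(c(5*(-1)) + m(-2))**2 = (4 + 1/(13 - 2))**2 = (4 + 1/11)**2 = (45/11)**2 = 2025/121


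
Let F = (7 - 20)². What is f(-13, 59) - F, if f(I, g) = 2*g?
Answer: -51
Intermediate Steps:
F = 169 (F = (-13)² = 169)
f(-13, 59) - F = 2*59 - 1*169 = 118 - 169 = -51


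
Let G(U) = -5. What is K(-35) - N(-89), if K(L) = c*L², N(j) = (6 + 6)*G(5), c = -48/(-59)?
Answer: 62340/59 ≈ 1056.6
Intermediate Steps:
c = 48/59 (c = -48*(-1/59) = 48/59 ≈ 0.81356)
N(j) = -60 (N(j) = (6 + 6)*(-5) = 12*(-5) = -60)
K(L) = 48*L²/59
K(-35) - N(-89) = (48/59)*(-35)² - 1*(-60) = (48/59)*1225 + 60 = 58800/59 + 60 = 62340/59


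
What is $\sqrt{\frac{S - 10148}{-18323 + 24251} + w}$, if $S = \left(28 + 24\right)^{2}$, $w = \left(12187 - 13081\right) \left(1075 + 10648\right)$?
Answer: $\frac{i \sqrt{23018273347290}}{1482} \approx 3237.3 i$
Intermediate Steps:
$w = -10480362$ ($w = \left(-894\right) 11723 = -10480362$)
$S = 2704$ ($S = 52^{2} = 2704$)
$\sqrt{\frac{S - 10148}{-18323 + 24251} + w} = \sqrt{\frac{2704 - 10148}{-18323 + 24251} - 10480362} = \sqrt{- \frac{7444}{5928} - 10480362} = \sqrt{\left(-7444\right) \frac{1}{5928} - 10480362} = \sqrt{- \frac{1861}{1482} - 10480362} = \sqrt{- \frac{15531898345}{1482}} = \frac{i \sqrt{23018273347290}}{1482}$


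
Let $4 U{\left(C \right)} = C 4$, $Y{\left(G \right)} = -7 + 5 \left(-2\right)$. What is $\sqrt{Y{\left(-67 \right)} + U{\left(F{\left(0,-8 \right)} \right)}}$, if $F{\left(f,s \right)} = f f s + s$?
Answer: $5 i \approx 5.0 i$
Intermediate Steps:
$F{\left(f,s \right)} = s + s f^{2}$ ($F{\left(f,s \right)} = f^{2} s + s = s f^{2} + s = s + s f^{2}$)
$Y{\left(G \right)} = -17$ ($Y{\left(G \right)} = -7 - 10 = -17$)
$U{\left(C \right)} = C$ ($U{\left(C \right)} = \frac{C 4}{4} = \frac{4 C}{4} = C$)
$\sqrt{Y{\left(-67 \right)} + U{\left(F{\left(0,-8 \right)} \right)}} = \sqrt{-17 - 8 \left(1 + 0^{2}\right)} = \sqrt{-17 - 8 \left(1 + 0\right)} = \sqrt{-17 - 8} = \sqrt{-25} = 5 i$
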